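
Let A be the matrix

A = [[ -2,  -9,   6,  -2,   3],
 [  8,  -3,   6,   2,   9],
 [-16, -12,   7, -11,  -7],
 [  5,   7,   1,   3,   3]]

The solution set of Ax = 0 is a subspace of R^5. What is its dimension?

1

Row reduce to echelon form.
R2 ← R2 + (4)·R1: [0, -39, 30, -6, 21]
R3 ← R3 − (8)·R1: [0, 60, -41, 5, -31]
R4 ← R4 + (5/2)·R1: [0, -31/2, 16, -2, 21/2]
R3 ← R3 + (20/13)·R2: [0, 0, 67/13, -55/13, 17/13]
R4 ← R4 − (31/78)·R2: [0, 0, 53/13, 5/13, 28/13]
R4 ← R4 − (53/67)·R3: [0, 0, 0, 250/67, 75/67]
4 nonzero rows, so rank(A) = 4.
A has 5 columns; by rank–nullity, nullity = 5 − 4 = 1.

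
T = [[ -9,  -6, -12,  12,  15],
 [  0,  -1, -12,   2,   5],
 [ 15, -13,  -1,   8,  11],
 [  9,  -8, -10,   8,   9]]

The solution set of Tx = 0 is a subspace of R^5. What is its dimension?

1

Row reduce to echelon form.
R3 ← R3 + (5/3)·R1: [0, -23, -21, 28, 36]
R4 ← R4 + R1: [0, -14, -22, 20, 24]
R3 ← R3 − (23)·R2: [0, 0, 255, -18, -79]
R4 ← R4 − (14)·R2: [0, 0, 146, -8, -46]
R4 ← R4 − (146/255)·R3: [0, 0, 0, 196/85, -196/255]
4 nonzero rows, so rank(T) = 4.
T has 5 columns; by rank–nullity, nullity = 5 − 4 = 1.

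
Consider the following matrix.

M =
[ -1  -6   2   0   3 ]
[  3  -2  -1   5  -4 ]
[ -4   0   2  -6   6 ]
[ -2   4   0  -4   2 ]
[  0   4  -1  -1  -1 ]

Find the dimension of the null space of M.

Row reduce to echelon form.
R2 ← R2 + (3)·R1: [0, -20, 5, 5, 5]
R3 ← R3 − (4)·R1: [0, 24, -6, -6, -6]
R4 ← R4 − (2)·R1: [0, 16, -4, -4, -4]
R3 ← R3 + (6/5)·R2: [0, 0, 0, 0, 0]
R4 ← R4 + (4/5)·R2: [0, 0, 0, 0, 0]
R5 ← R5 + (1/5)·R2: [0, 0, 0, 0, 0]
2 nonzero rows, so rank(M) = 2.
M has 5 columns; by rank–nullity, nullity = 5 − 2 = 3.

3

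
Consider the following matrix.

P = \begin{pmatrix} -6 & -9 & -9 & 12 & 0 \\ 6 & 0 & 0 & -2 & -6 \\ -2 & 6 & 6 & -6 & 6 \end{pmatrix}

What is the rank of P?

Row reduce to echelon form.
R2 ← R2 + R1: [0, -9, -9, 10, -6]
R3 ← R3 − (1/3)·R1: [0, 9, 9, -10, 6]
R3 ← R3 + R2: [0, 0, 0, 0, 0]
Echelon form has 2 nonzero rows, so rank(P) = 2.

2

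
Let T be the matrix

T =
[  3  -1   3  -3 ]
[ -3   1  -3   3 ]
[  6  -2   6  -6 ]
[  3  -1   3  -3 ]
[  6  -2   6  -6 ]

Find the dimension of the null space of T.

3

Row reduce to echelon form.
R2 ← R2 + R1: [0, 0, 0, 0]
R3 ← R3 − (2)·R1: [0, 0, 0, 0]
R4 ← R4 − R1: [0, 0, 0, 0]
R5 ← R5 − (2)·R1: [0, 0, 0, 0]
1 nonzero row, so rank(T) = 1.
T has 4 columns; by rank–nullity, nullity = 4 − 1 = 3.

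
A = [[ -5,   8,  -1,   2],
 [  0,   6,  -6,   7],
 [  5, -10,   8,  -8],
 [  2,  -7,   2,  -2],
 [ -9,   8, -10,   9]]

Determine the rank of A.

Row reduce to echelon form.
R3 ← R3 + R1: [0, -2, 7, -6]
R4 ← R4 + (2/5)·R1: [0, -19/5, 8/5, -6/5]
R5 ← R5 − (9/5)·R1: [0, -32/5, -41/5, 27/5]
R3 ← R3 + (1/3)·R2: [0, 0, 5, -11/3]
R4 ← R4 + (19/30)·R2: [0, 0, -11/5, 97/30]
R5 ← R5 + (16/15)·R2: [0, 0, -73/5, 193/15]
R4 ← R4 + (11/25)·R3: [0, 0, 0, 81/50]
R5 ← R5 + (73/25)·R3: [0, 0, 0, 54/25]
R5 ← R5 − (4/3)·R4: [0, 0, 0, 0]
Echelon form has 4 nonzero rows, so rank(A) = 4.

4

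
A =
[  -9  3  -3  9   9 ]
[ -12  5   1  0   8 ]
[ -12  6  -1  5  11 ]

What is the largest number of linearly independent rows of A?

3

Row reduce to echelon form.
R2 ← R2 − (4/3)·R1: [0, 1, 5, -12, -4]
R3 ← R3 − (4/3)·R1: [0, 2, 3, -7, -1]
R3 ← R3 − (2)·R2: [0, 0, -7, 17, 7]
Echelon form has 3 nonzero rows, so rank(A) = 3.
The rank gives the maximum number of linearly independent rows: 3.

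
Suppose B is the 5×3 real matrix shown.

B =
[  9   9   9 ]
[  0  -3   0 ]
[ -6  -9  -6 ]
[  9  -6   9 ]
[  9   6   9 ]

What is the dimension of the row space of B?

2

Row reduce to echelon form.
R3 ← R3 + (2/3)·R1: [0, -3, 0]
R4 ← R4 − R1: [0, -15, 0]
R5 ← R5 − R1: [0, -3, 0]
R3 ← R3 − R2: [0, 0, 0]
R4 ← R4 − (5)·R2: [0, 0, 0]
R5 ← R5 − R2: [0, 0, 0]
Echelon form has 2 nonzero rows, so rank(B) = 2.
The row space has dimension equal to the rank: 2.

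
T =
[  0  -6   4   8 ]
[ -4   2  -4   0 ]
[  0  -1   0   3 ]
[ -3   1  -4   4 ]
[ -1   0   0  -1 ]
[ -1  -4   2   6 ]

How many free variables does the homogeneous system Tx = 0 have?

Row reduce to echelon form.
Swap R1 ↔ R2
R4 ← R4 − (3/4)·R1: [0, -1/2, -1, 4]
R5 ← R5 − (1/4)·R1: [0, -1/2, 1, -1]
R6 ← R6 − (1/4)·R1: [0, -9/2, 3, 6]
R3 ← R3 − (1/6)·R2: [0, 0, -2/3, 5/3]
R4 ← R4 − (1/12)·R2: [0, 0, -4/3, 10/3]
R5 ← R5 − (1/12)·R2: [0, 0, 2/3, -5/3]
R6 ← R6 − (3/4)·R2: [0, 0, 0, 0]
R4 ← R4 − (2)·R3: [0, 0, 0, 0]
R5 ← R5 + R3: [0, 0, 0, 0]
3 nonzero rows, so rank(T) = 3.
T has 4 columns; by rank–nullity, nullity = 4 − 3 = 1.

1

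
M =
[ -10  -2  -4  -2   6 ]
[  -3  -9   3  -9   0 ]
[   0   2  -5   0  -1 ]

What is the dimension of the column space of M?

3

Row reduce to echelon form.
R2 ← R2 − (3/10)·R1: [0, -42/5, 21/5, -42/5, -9/5]
R3 ← R3 + (5/21)·R2: [0, 0, -4, -2, -10/7]
Echelon form has 3 nonzero rows, so rank(M) = 3.
The column space has dimension equal to the rank: 3.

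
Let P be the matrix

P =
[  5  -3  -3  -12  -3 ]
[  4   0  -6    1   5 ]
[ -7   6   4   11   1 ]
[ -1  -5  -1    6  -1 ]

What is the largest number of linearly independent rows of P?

4

Row reduce to echelon form.
R2 ← R2 − (4/5)·R1: [0, 12/5, -18/5, 53/5, 37/5]
R3 ← R3 + (7/5)·R1: [0, 9/5, -1/5, -29/5, -16/5]
R4 ← R4 + (1/5)·R1: [0, -28/5, -8/5, 18/5, -8/5]
R3 ← R3 − (3/4)·R2: [0, 0, 5/2, -55/4, -35/4]
R4 ← R4 + (7/3)·R2: [0, 0, -10, 85/3, 47/3]
R4 ← R4 + (4)·R3: [0, 0, 0, -80/3, -58/3]
Echelon form has 4 nonzero rows, so rank(P) = 4.
The rank gives the maximum number of linearly independent rows: 4.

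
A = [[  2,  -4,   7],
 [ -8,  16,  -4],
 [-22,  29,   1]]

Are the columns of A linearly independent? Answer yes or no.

Row reduce A to echelon form.
R2 ← R2 + (4)·R1: [0, 0, 24]
R3 ← R3 + (11)·R1: [0, -15, 78]
Swap R2 ↔ R3
3 pivots among 3 columns.
Every column is a pivot column, so the columns are linearly independent.

yes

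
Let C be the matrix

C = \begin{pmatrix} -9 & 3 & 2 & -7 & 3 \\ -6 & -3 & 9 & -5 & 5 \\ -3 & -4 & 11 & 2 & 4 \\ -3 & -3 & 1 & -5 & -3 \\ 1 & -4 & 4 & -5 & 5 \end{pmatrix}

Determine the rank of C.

Row reduce to echelon form.
R2 ← R2 − (2/3)·R1: [0, -5, 23/3, -1/3, 3]
R3 ← R3 − (1/3)·R1: [0, -5, 31/3, 13/3, 3]
R4 ← R4 − (1/3)·R1: [0, -4, 1/3, -8/3, -4]
R5 ← R5 + (1/9)·R1: [0, -11/3, 38/9, -52/9, 16/3]
R3 ← R3 − R2: [0, 0, 8/3, 14/3, 0]
R4 ← R4 − (4/5)·R2: [0, 0, -29/5, -12/5, -32/5]
R5 ← R5 − (11/15)·R2: [0, 0, -7/5, -83/15, 47/15]
R4 ← R4 + (87/40)·R3: [0, 0, 0, 31/4, -32/5]
R5 ← R5 + (21/40)·R3: [0, 0, 0, -37/12, 47/15]
R5 ← R5 + (37/93)·R4: [0, 0, 0, 0, 91/155]
Echelon form has 5 nonzero rows, so rank(C) = 5.

5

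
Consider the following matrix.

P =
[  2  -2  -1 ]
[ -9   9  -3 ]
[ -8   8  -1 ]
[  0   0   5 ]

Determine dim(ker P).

1

Row reduce to echelon form.
R2 ← R2 + (9/2)·R1: [0, 0, -15/2]
R3 ← R3 + (4)·R1: [0, 0, -5]
R3 ← R3 − (2/3)·R2: [0, 0, 0]
R4 ← R4 + (2/3)·R2: [0, 0, 0]
2 nonzero rows, so rank(P) = 2.
P has 3 columns; by rank–nullity, nullity = 3 − 2 = 1.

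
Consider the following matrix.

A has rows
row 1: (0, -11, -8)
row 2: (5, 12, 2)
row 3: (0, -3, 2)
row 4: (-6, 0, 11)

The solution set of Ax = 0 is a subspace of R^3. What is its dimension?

0

Row reduce to echelon form.
Swap R1 ↔ R2
R4 ← R4 + (6/5)·R1: [0, 72/5, 67/5]
R3 ← R3 − (3/11)·R2: [0, 0, 46/11]
R4 ← R4 + (72/55)·R2: [0, 0, 161/55]
R4 ← R4 − (7/10)·R3: [0, 0, 0]
3 nonzero rows, so rank(A) = 3.
A has 3 columns; by rank–nullity, nullity = 3 − 3 = 0.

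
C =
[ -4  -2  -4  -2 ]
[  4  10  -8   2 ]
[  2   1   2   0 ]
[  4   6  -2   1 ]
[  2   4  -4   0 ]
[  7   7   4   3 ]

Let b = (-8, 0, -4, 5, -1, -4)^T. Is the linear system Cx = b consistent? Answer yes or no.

no

Row reduce the augmented matrix [C | b].
R2 ← R2 + R1: [0, 8, -12, 0, -8]
R3 ← R3 + (1/2)·R1: [0, 0, 0, -1, -8]
R4 ← R4 + R1: [0, 4, -6, -1, -3]
R5 ← R5 + (1/2)·R1: [0, 3, -6, -1, -5]
R6 ← R6 + (7/4)·R1: [0, 7/2, -3, -1/2, -18]
R4 ← R4 − (1/2)·R2: [0, 0, 0, -1, 1]
R5 ← R5 − (3/8)·R2: [0, 0, -3/2, -1, -2]
R6 ← R6 − (7/16)·R2: [0, 0, 9/4, -1/2, -29/2]
Swap R3 ↔ R5
R6 ← R6 + (3/2)·R3: [0, 0, 0, -2, -35/2]
R5 ← R5 − R4: [0, 0, 0, 0, -9]
R6 ← R6 − (2)·R4: [0, 0, 0, 0, -39/2]
R6 ← R6 − (13/6)·R5: [0, 0, 0, 0, 0]
The echelon form has 5 nonzero rows; the last pivot sits in the augmented column, so rank(C) = 4 but rank([C|b]) = 5.
Since the ranks differ, the system is inconsistent.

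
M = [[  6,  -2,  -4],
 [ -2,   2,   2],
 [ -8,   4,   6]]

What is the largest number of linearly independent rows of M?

2

Row reduce to echelon form.
R2 ← R2 + (1/3)·R1: [0, 4/3, 2/3]
R3 ← R3 + (4/3)·R1: [0, 4/3, 2/3]
R3 ← R3 − R2: [0, 0, 0]
Echelon form has 2 nonzero rows, so rank(M) = 2.
The rank gives the maximum number of linearly independent rows: 2.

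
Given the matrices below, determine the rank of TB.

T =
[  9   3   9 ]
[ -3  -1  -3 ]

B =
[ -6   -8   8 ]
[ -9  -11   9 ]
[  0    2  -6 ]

1

First compute TB:
[[-81, -87,  45],
 [ 27,  29, -15]]
Now row reduce the product.
R2 ← R2 + (1/3)·R1: [0, 0, 0]
1 nonzero row, so rank(TB) = 1.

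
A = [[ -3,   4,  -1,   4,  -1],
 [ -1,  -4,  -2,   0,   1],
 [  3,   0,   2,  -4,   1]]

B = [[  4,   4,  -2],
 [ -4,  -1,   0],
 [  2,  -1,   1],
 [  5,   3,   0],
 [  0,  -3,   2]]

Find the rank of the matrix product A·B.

3

First compute AB:
[[-10,   0,   3],
 [  8,  -1,   2],
 [ -4,  -5,  -2]]
Now row reduce the product.
R2 ← R2 + (4/5)·R1: [0, -1, 22/5]
R3 ← R3 − (2/5)·R1: [0, -5, -16/5]
R3 ← R3 − (5)·R2: [0, 0, -126/5]
3 nonzero rows, so rank(AB) = 3.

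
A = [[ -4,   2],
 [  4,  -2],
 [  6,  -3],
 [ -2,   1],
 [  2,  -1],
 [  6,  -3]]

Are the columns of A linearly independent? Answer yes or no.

no

Row reduce A to echelon form.
R2 ← R2 + R1: [0, 0]
R3 ← R3 + (3/2)·R1: [0, 0]
R4 ← R4 − (1/2)·R1: [0, 0]
R5 ← R5 + (1/2)·R1: [0, 0]
R6 ← R6 + (3/2)·R1: [0, 0]
1 pivot among 2 columns.
Only 1 < 2 pivot columns, so the columns are linearly dependent.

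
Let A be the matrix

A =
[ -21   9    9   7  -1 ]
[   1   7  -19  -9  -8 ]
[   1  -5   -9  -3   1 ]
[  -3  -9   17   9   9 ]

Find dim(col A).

Row reduce to echelon form.
R2 ← R2 + (1/21)·R1: [0, 52/7, -130/7, -26/3, -169/21]
R3 ← R3 + (1/21)·R1: [0, -32/7, -60/7, -8/3, 20/21]
R4 ← R4 − (1/7)·R1: [0, -72/7, 110/7, 8, 64/7]
R3 ← R3 + (8/13)·R2: [0, 0, -20, -8, -4]
R4 ← R4 + (18/13)·R2: [0, 0, -10, -4, -2]
R4 ← R4 − (1/2)·R3: [0, 0, 0, 0, 0]
Echelon form has 3 nonzero rows, so rank(A) = 3.
The column space has dimension equal to the rank: 3.

3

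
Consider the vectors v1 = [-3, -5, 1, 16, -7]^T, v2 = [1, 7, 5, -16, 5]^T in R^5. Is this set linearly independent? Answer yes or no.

Form the matrix with these vectors as rows and row reduce.
R2 ← R2 + (1/3)·R1: [0, 16/3, 16/3, -32/3, 8/3]
2 nonzero rows, so the 2 vectors span a space of dimension 2.
Since 2 = 2, the vectors are linearly independent.

yes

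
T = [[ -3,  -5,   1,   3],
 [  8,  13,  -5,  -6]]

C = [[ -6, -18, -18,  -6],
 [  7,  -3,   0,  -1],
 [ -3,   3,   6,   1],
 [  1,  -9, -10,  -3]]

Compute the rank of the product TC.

First compute TC:
[[-17,  45,  30,  15],
 [ 52, -144, -114, -48]]
Now row reduce the product.
R2 ← R2 + (52/17)·R1: [0, -108/17, -378/17, -36/17]
2 nonzero rows, so rank(TC) = 2.

2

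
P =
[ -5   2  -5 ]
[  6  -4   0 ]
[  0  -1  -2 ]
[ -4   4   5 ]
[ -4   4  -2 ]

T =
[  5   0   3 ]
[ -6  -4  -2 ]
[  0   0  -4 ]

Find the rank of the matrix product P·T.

First compute PT:
[[-37,  -8,   1],
 [ 54,  16,  26],
 [  6,   4,  10],
 [-44, -16, -40],
 [-44, -16, -12]]
Now row reduce the product.
R2 ← R2 + (54/37)·R1: [0, 160/37, 1016/37]
R3 ← R3 + (6/37)·R1: [0, 100/37, 376/37]
R4 ← R4 − (44/37)·R1: [0, -240/37, -1524/37]
R5 ← R5 − (44/37)·R1: [0, -240/37, -488/37]
R3 ← R3 − (5/8)·R2: [0, 0, -7]
R4 ← R4 + (3/2)·R2: [0, 0, 0]
R5 ← R5 + (3/2)·R2: [0, 0, 28]
R5 ← R5 + (4)·R3: [0, 0, 0]
3 nonzero rows, so rank(PT) = 3.

3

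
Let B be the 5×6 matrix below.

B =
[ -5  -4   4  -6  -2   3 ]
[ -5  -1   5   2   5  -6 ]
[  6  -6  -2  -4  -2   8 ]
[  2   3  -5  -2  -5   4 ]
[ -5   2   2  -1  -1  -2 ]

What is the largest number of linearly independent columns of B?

Row reduce to echelon form.
R2 ← R2 − R1: [0, 3, 1, 8, 7, -9]
R3 ← R3 + (6/5)·R1: [0, -54/5, 14/5, -56/5, -22/5, 58/5]
R4 ← R4 + (2/5)·R1: [0, 7/5, -17/5, -22/5, -29/5, 26/5]
R5 ← R5 − R1: [0, 6, -2, 5, 1, -5]
R3 ← R3 + (18/5)·R2: [0, 0, 32/5, 88/5, 104/5, -104/5]
R4 ← R4 − (7/15)·R2: [0, 0, -58/15, -122/15, -136/15, 47/5]
R5 ← R5 − (2)·R2: [0, 0, -4, -11, -13, 13]
R4 ← R4 + (29/48)·R3: [0, 0, 0, 5/2, 7/2, -19/6]
R5 ← R5 + (5/8)·R3: [0, 0, 0, 0, 0, 0]
Echelon form has 4 nonzero rows, so rank(B) = 4.
The rank gives the maximum number of linearly independent columns: 4.

4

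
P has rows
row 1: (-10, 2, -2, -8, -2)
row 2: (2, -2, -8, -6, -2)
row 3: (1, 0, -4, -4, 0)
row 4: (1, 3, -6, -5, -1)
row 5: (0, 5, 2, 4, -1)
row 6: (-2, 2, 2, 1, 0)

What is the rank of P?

4

Row reduce to echelon form.
R2 ← R2 + (1/5)·R1: [0, -8/5, -42/5, -38/5, -12/5]
R3 ← R3 + (1/10)·R1: [0, 1/5, -21/5, -24/5, -1/5]
R4 ← R4 + (1/10)·R1: [0, 16/5, -31/5, -29/5, -6/5]
R6 ← R6 − (1/5)·R1: [0, 8/5, 12/5, 13/5, 2/5]
R3 ← R3 + (1/8)·R2: [0, 0, -21/4, -23/4, -1/2]
R4 ← R4 + (2)·R2: [0, 0, -23, -21, -6]
R5 ← R5 + (25/8)·R2: [0, 0, -97/4, -79/4, -17/2]
R6 ← R6 + R2: [0, 0, -6, -5, -2]
R4 ← R4 − (92/21)·R3: [0, 0, 0, 88/21, -80/21]
R5 ← R5 − (97/21)·R3: [0, 0, 0, 143/21, -130/21]
R6 ← R6 − (8/7)·R3: [0, 0, 0, 11/7, -10/7]
R5 ← R5 − (13/8)·R4: [0, 0, 0, 0, 0]
R6 ← R6 − (3/8)·R4: [0, 0, 0, 0, 0]
Echelon form has 4 nonzero rows, so rank(P) = 4.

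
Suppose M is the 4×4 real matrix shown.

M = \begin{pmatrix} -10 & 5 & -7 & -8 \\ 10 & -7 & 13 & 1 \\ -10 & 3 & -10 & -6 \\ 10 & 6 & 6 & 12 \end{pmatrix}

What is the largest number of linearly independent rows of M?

Row reduce to echelon form.
R2 ← R2 + R1: [0, -2, 6, -7]
R3 ← R3 − R1: [0, -2, -3, 2]
R4 ← R4 + R1: [0, 11, -1, 4]
R3 ← R3 − R2: [0, 0, -9, 9]
R4 ← R4 + (11/2)·R2: [0, 0, 32, -69/2]
R4 ← R4 + (32/9)·R3: [0, 0, 0, -5/2]
Echelon form has 4 nonzero rows, so rank(M) = 4.
The rank gives the maximum number of linearly independent rows: 4.

4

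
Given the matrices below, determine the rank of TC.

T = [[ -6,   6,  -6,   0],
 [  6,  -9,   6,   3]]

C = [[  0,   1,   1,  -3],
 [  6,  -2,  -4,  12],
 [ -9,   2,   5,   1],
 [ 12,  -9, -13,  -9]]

First compute TC:
[[ 90, -30, -60,  84],
 [-72,   9,  33, -147]]
Now row reduce the product.
R2 ← R2 + (4/5)·R1: [0, -15, -15, -399/5]
2 nonzero rows, so rank(TC) = 2.

2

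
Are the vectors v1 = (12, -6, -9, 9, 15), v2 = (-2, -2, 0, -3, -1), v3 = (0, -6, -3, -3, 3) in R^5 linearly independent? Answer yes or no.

Form the matrix with these vectors as rows and row reduce.
R2 ← R2 + (1/6)·R1: [0, -3, -3/2, -3/2, 3/2]
R3 ← R3 − (2)·R2: [0, 0, 0, 0, 0]
2 nonzero rows, so the 3 vectors span a space of dimension 2.
Since 2 < 3, the vectors are linearly dependent.

no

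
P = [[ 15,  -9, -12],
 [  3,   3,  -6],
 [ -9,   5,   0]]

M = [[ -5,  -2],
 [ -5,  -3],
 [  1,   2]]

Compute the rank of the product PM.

2

First compute PM:
[[-42, -27],
 [-36, -27],
 [ 20,   3]]
Now row reduce the product.
R2 ← R2 − (6/7)·R1: [0, -27/7]
R3 ← R3 + (10/21)·R1: [0, -69/7]
R3 ← R3 − (23/9)·R2: [0, 0]
2 nonzero rows, so rank(PM) = 2.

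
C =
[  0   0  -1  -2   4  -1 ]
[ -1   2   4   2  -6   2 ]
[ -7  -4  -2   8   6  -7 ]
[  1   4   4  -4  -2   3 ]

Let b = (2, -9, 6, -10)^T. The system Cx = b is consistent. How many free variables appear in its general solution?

Row reduce the augmented matrix [C | b].
Swap R1 ↔ R2
R3 ← R3 − (7)·R1: [0, -18, -30, -6, 48, -21, 69]
R4 ← R4 + R1: [0, 6, 8, -2, -8, 5, -19]
Swap R2 ↔ R3
R4 ← R4 + (1/3)·R2: [0, 0, -2, -4, 8, -2, 4]
R4 ← R4 − (2)·R3: [0, 0, 0, 0, 0, 0, 0]
The echelon form has 3 nonzero rows, and every pivot lies in the first 6 columns, so rank(C) = rank([C|b]) = 3.
The system is consistent.
Free variables = (unknowns) − (rank) = 6 − 3 = 3.

3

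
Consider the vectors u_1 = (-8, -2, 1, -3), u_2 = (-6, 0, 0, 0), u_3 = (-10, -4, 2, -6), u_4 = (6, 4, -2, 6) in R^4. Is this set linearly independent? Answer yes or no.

Form the matrix with these vectors as rows and row reduce.
R2 ← R2 − (3/4)·R1: [0, 3/2, -3/4, 9/4]
R3 ← R3 − (5/4)·R1: [0, -3/2, 3/4, -9/4]
R4 ← R4 + (3/4)·R1: [0, 5/2, -5/4, 15/4]
R3 ← R3 + R2: [0, 0, 0, 0]
R4 ← R4 − (5/3)·R2: [0, 0, 0, 0]
2 nonzero rows, so the 4 vectors span a space of dimension 2.
Since 2 < 4, the vectors are linearly dependent.

no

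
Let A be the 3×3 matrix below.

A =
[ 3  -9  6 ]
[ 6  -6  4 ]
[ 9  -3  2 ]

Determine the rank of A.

2

Row reduce to echelon form.
R2 ← R2 − (2)·R1: [0, 12, -8]
R3 ← R3 − (3)·R1: [0, 24, -16]
R3 ← R3 − (2)·R2: [0, 0, 0]
Echelon form has 2 nonzero rows, so rank(A) = 2.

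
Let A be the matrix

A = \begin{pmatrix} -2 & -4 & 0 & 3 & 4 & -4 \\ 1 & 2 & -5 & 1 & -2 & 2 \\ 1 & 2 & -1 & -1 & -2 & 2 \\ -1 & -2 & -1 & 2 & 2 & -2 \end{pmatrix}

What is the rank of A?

2

Row reduce to echelon form.
R2 ← R2 + (1/2)·R1: [0, 0, -5, 5/2, 0, 0]
R3 ← R3 + (1/2)·R1: [0, 0, -1, 1/2, 0, 0]
R4 ← R4 − (1/2)·R1: [0, 0, -1, 1/2, 0, 0]
R3 ← R3 − (1/5)·R2: [0, 0, 0, 0, 0, 0]
R4 ← R4 − (1/5)·R2: [0, 0, 0, 0, 0, 0]
Echelon form has 2 nonzero rows, so rank(A) = 2.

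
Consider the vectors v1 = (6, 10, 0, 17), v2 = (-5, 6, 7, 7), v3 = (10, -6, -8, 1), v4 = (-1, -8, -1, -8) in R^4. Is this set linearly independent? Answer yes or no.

no

Form the matrix with these vectors as rows and row reduce.
R2 ← R2 + (5/6)·R1: [0, 43/3, 7, 127/6]
R3 ← R3 − (5/3)·R1: [0, -68/3, -8, -82/3]
R4 ← R4 + (1/6)·R1: [0, -19/3, -1, -31/6]
R3 ← R3 + (68/43)·R2: [0, 0, 132/43, 264/43]
R4 ← R4 + (19/43)·R2: [0, 0, 90/43, 180/43]
R4 ← R4 − (15/22)·R3: [0, 0, 0, 0]
3 nonzero rows, so the 4 vectors span a space of dimension 3.
Since 3 < 4, the vectors are linearly dependent.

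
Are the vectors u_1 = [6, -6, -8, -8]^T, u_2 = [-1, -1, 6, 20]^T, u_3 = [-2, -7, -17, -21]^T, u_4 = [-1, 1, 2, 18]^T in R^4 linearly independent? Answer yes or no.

Form the matrix with these vectors as rows and row reduce.
R2 ← R2 + (1/6)·R1: [0, -2, 14/3, 56/3]
R3 ← R3 + (1/3)·R1: [0, -9, -59/3, -71/3]
R4 ← R4 + (1/6)·R1: [0, 0, 2/3, 50/3]
R3 ← R3 − (9/2)·R2: [0, 0, -122/3, -323/3]
R4 ← R4 + (1/61)·R3: [0, 0, 0, 909/61]
4 nonzero rows, so the 4 vectors span a space of dimension 4.
Since 4 = 4, the vectors are linearly independent.

yes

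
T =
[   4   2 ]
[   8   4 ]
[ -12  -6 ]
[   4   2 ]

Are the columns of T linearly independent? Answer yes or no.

no

Row reduce T to echelon form.
R2 ← R2 − (2)·R1: [0, 0]
R3 ← R3 + (3)·R1: [0, 0]
R4 ← R4 − R1: [0, 0]
1 pivot among 2 columns.
Only 1 < 2 pivot columns, so the columns are linearly dependent.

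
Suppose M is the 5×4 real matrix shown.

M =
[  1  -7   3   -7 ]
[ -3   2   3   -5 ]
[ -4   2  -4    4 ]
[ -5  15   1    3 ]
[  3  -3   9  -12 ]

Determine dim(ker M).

1

Row reduce to echelon form.
R2 ← R2 + (3)·R1: [0, -19, 12, -26]
R3 ← R3 + (4)·R1: [0, -26, 8, -24]
R4 ← R4 + (5)·R1: [0, -20, 16, -32]
R5 ← R5 − (3)·R1: [0, 18, 0, 9]
R3 ← R3 − (26/19)·R2: [0, 0, -160/19, 220/19]
R4 ← R4 − (20/19)·R2: [0, 0, 64/19, -88/19]
R5 ← R5 + (18/19)·R2: [0, 0, 216/19, -297/19]
R4 ← R4 + (2/5)·R3: [0, 0, 0, 0]
R5 ← R5 + (27/20)·R3: [0, 0, 0, 0]
3 nonzero rows, so rank(M) = 3.
M has 4 columns; by rank–nullity, nullity = 4 − 3 = 1.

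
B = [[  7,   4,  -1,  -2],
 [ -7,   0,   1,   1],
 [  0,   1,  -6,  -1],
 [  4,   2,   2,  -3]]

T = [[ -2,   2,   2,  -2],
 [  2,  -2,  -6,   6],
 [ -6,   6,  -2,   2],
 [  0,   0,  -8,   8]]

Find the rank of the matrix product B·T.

2

First compute BT:
[[  0,   0,   8,  -8],
 [  8,  -8, -24,  24],
 [ 38, -38,  14, -14],
 [-16,  16,  16, -16]]
Now row reduce the product.
Swap R1 ↔ R2
R3 ← R3 − (19/4)·R1: [0, 0, 128, -128]
R4 ← R4 + (2)·R1: [0, 0, -32, 32]
R3 ← R3 − (16)·R2: [0, 0, 0, 0]
R4 ← R4 + (4)·R2: [0, 0, 0, 0]
2 nonzero rows, so rank(BT) = 2.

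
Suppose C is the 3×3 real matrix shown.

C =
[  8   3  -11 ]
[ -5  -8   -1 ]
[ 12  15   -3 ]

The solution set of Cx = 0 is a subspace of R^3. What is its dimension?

1

Row reduce to echelon form.
R2 ← R2 + (5/8)·R1: [0, -49/8, -63/8]
R3 ← R3 − (3/2)·R1: [0, 21/2, 27/2]
R3 ← R3 + (12/7)·R2: [0, 0, 0]
2 nonzero rows, so rank(C) = 2.
C has 3 columns; by rank–nullity, nullity = 3 − 2 = 1.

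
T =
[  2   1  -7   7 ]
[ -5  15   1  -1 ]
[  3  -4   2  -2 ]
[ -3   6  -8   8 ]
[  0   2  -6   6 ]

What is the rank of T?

Row reduce to echelon form.
R2 ← R2 + (5/2)·R1: [0, 35/2, -33/2, 33/2]
R3 ← R3 − (3/2)·R1: [0, -11/2, 25/2, -25/2]
R4 ← R4 + (3/2)·R1: [0, 15/2, -37/2, 37/2]
R3 ← R3 + (11/35)·R2: [0, 0, 256/35, -256/35]
R4 ← R4 − (3/7)·R2: [0, 0, -80/7, 80/7]
R5 ← R5 − (4/35)·R2: [0, 0, -144/35, 144/35]
R4 ← R4 + (25/16)·R3: [0, 0, 0, 0]
R5 ← R5 + (9/16)·R3: [0, 0, 0, 0]
Echelon form has 3 nonzero rows, so rank(T) = 3.

3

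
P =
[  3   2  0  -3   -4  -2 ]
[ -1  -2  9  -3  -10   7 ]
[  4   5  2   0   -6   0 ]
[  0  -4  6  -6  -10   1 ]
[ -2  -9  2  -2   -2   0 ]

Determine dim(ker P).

1

Row reduce to echelon form.
R2 ← R2 + (1/3)·R1: [0, -4/3, 9, -4, -34/3, 19/3]
R3 ← R3 − (4/3)·R1: [0, 7/3, 2, 4, -2/3, 8/3]
R5 ← R5 + (2/3)·R1: [0, -23/3, 2, -4, -14/3, -4/3]
R3 ← R3 + (7/4)·R2: [0, 0, 71/4, -3, -41/2, 55/4]
R4 ← R4 − (3)·R2: [0, 0, -21, 6, 24, -18]
R5 ← R5 − (23/4)·R2: [0, 0, -199/4, 19, 121/2, -151/4]
R4 ← R4 + (84/71)·R3: [0, 0, 0, 174/71, -18/71, -123/71]
R5 ← R5 + (199/71)·R3: [0, 0, 0, 752/71, 216/71, 56/71]
R5 ← R5 − (376/87)·R4: [0, 0, 0, 0, 120/29, 240/29]
5 nonzero rows, so rank(P) = 5.
P has 6 columns; by rank–nullity, nullity = 6 − 5 = 1.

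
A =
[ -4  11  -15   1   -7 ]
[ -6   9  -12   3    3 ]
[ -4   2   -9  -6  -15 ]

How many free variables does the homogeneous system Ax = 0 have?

2

Row reduce to echelon form.
R2 ← R2 − (3/2)·R1: [0, -15/2, 21/2, 3/2, 27/2]
R3 ← R3 − R1: [0, -9, 6, -7, -8]
R3 ← R3 − (6/5)·R2: [0, 0, -33/5, -44/5, -121/5]
3 nonzero rows, so rank(A) = 3.
A has 5 columns; by rank–nullity, nullity = 5 − 3 = 2.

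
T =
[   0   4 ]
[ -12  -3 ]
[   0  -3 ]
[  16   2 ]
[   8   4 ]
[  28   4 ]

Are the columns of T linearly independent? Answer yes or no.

Row reduce T to echelon form.
Swap R1 ↔ R2
R4 ← R4 + (4/3)·R1: [0, -2]
R5 ← R5 + (2/3)·R1: [0, 2]
R6 ← R6 + (7/3)·R1: [0, -3]
R3 ← R3 + (3/4)·R2: [0, 0]
R4 ← R4 + (1/2)·R2: [0, 0]
R5 ← R5 − (1/2)·R2: [0, 0]
R6 ← R6 + (3/4)·R2: [0, 0]
2 pivots among 2 columns.
Every column is a pivot column, so the columns are linearly independent.

yes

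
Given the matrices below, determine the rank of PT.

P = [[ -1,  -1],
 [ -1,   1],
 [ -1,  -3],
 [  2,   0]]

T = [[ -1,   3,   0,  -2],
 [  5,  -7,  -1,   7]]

2

First compute PT:
[[ -4,   4,   1,  -5],
 [  6, -10,  -1,   9],
 [-14,  18,   3, -19],
 [ -2,   6,   0,  -4]]
Now row reduce the product.
R2 ← R2 + (3/2)·R1: [0, -4, 1/2, 3/2]
R3 ← R3 − (7/2)·R1: [0, 4, -1/2, -3/2]
R4 ← R4 − (1/2)·R1: [0, 4, -1/2, -3/2]
R3 ← R3 + R2: [0, 0, 0, 0]
R4 ← R4 + R2: [0, 0, 0, 0]
2 nonzero rows, so rank(PT) = 2.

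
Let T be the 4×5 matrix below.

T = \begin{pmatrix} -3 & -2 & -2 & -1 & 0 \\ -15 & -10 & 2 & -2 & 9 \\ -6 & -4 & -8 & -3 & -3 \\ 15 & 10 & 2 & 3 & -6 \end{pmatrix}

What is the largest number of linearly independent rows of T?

Row reduce to echelon form.
R2 ← R2 − (5)·R1: [0, 0, 12, 3, 9]
R3 ← R3 − (2)·R1: [0, 0, -4, -1, -3]
R4 ← R4 + (5)·R1: [0, 0, -8, -2, -6]
R3 ← R3 + (1/3)·R2: [0, 0, 0, 0, 0]
R4 ← R4 + (2/3)·R2: [0, 0, 0, 0, 0]
Echelon form has 2 nonzero rows, so rank(T) = 2.
The rank gives the maximum number of linearly independent rows: 2.

2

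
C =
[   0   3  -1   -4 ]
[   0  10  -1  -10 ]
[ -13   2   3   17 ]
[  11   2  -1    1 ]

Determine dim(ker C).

0

Row reduce to echelon form.
Swap R1 ↔ R3
R4 ← R4 + (11/13)·R1: [0, 48/13, 20/13, 200/13]
R3 ← R3 − (3/10)·R2: [0, 0, -7/10, -1]
R4 ← R4 − (24/65)·R2: [0, 0, 124/65, 248/13]
R4 ← R4 + (248/91)·R3: [0, 0, 0, 1488/91]
4 nonzero rows, so rank(C) = 4.
C has 4 columns; by rank–nullity, nullity = 4 − 4 = 0.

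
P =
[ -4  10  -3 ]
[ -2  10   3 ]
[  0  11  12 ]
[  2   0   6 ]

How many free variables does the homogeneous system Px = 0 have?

0

Row reduce to echelon form.
R2 ← R2 − (1/2)·R1: [0, 5, 9/2]
R4 ← R4 + (1/2)·R1: [0, 5, 9/2]
R3 ← R3 − (11/5)·R2: [0, 0, 21/10]
R4 ← R4 − R2: [0, 0, 0]
3 nonzero rows, so rank(P) = 3.
P has 3 columns; by rank–nullity, nullity = 3 − 3 = 0.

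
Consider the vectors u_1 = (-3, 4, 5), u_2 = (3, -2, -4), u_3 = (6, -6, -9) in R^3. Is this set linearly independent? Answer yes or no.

Form the matrix with these vectors as rows and row reduce.
R2 ← R2 + R1: [0, 2, 1]
R3 ← R3 + (2)·R1: [0, 2, 1]
R3 ← R3 − R2: [0, 0, 0]
2 nonzero rows, so the 3 vectors span a space of dimension 2.
Since 2 < 3, the vectors are linearly dependent.

no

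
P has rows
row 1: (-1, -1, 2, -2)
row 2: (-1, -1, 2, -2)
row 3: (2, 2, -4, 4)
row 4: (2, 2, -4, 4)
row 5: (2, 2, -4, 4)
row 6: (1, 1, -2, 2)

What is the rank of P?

1

Row reduce to echelon form.
R2 ← R2 − R1: [0, 0, 0, 0]
R3 ← R3 + (2)·R1: [0, 0, 0, 0]
R4 ← R4 + (2)·R1: [0, 0, 0, 0]
R5 ← R5 + (2)·R1: [0, 0, 0, 0]
R6 ← R6 + R1: [0, 0, 0, 0]
Echelon form has 1 nonzero row, so rank(P) = 1.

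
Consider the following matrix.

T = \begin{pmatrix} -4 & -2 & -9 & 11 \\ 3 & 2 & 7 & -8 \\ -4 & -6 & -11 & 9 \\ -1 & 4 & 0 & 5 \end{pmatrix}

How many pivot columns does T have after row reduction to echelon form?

2

Row reduce to echelon form.
R2 ← R2 + (3/4)·R1: [0, 1/2, 1/4, 1/4]
R3 ← R3 − R1: [0, -4, -2, -2]
R4 ← R4 − (1/4)·R1: [0, 9/2, 9/4, 9/4]
R3 ← R3 + (8)·R2: [0, 0, 0, 0]
R4 ← R4 − (9)·R2: [0, 0, 0, 0]
Echelon form has 2 nonzero rows, so rank(T) = 2.
Each nonzero row contributes one pivot column: 2 pivot columns.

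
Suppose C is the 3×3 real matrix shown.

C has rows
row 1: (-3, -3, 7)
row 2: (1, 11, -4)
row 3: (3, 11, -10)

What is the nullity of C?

Row reduce to echelon form.
R2 ← R2 + (1/3)·R1: [0, 10, -5/3]
R3 ← R3 + R1: [0, 8, -3]
R3 ← R3 − (4/5)·R2: [0, 0, -5/3]
3 nonzero rows, so rank(C) = 3.
C has 3 columns; by rank–nullity, nullity = 3 − 3 = 0.

0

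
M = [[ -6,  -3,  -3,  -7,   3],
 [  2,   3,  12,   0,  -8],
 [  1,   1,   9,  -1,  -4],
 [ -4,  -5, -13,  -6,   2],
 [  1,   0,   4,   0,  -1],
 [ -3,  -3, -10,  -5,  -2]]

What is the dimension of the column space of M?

5

Row reduce to echelon form.
R2 ← R2 + (1/3)·R1: [0, 2, 11, -7/3, -7]
R3 ← R3 + (1/6)·R1: [0, 1/2, 17/2, -13/6, -7/2]
R4 ← R4 − (2/3)·R1: [0, -3, -11, -4/3, 0]
R5 ← R5 + (1/6)·R1: [0, -1/2, 7/2, -7/6, -1/2]
R6 ← R6 − (1/2)·R1: [0, -3/2, -17/2, -3/2, -7/2]
R3 ← R3 − (1/4)·R2: [0, 0, 23/4, -19/12, -7/4]
R4 ← R4 + (3/2)·R2: [0, 0, 11/2, -29/6, -21/2]
R5 ← R5 + (1/4)·R2: [0, 0, 25/4, -7/4, -9/4]
R6 ← R6 + (3/4)·R2: [0, 0, -1/4, -13/4, -35/4]
R4 ← R4 − (22/23)·R3: [0, 0, 0, -229/69, -203/23]
R5 ← R5 − (25/23)·R3: [0, 0, 0, -2/69, -8/23]
R6 ← R6 + (1/23)·R3: [0, 0, 0, -229/69, -203/23]
R5 ← R5 − (2/229)·R4: [0, 0, 0, 0, -62/229]
R6 ← R6 − R4: [0, 0, 0, 0, 0]
Echelon form has 5 nonzero rows, so rank(M) = 5.
The column space has dimension equal to the rank: 5.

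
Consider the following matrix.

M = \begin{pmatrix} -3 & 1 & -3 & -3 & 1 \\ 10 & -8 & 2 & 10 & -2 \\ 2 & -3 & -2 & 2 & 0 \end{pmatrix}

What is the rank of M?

Row reduce to echelon form.
R2 ← R2 + (10/3)·R1: [0, -14/3, -8, 0, 4/3]
R3 ← R3 + (2/3)·R1: [0, -7/3, -4, 0, 2/3]
R3 ← R3 − (1/2)·R2: [0, 0, 0, 0, 0]
Echelon form has 2 nonzero rows, so rank(M) = 2.

2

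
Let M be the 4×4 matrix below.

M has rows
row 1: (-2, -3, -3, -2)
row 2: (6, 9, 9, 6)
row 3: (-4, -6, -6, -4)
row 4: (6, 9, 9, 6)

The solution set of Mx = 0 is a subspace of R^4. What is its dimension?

Row reduce to echelon form.
R2 ← R2 + (3)·R1: [0, 0, 0, 0]
R3 ← R3 − (2)·R1: [0, 0, 0, 0]
R4 ← R4 + (3)·R1: [0, 0, 0, 0]
1 nonzero row, so rank(M) = 1.
M has 4 columns; by rank–nullity, nullity = 4 − 1 = 3.

3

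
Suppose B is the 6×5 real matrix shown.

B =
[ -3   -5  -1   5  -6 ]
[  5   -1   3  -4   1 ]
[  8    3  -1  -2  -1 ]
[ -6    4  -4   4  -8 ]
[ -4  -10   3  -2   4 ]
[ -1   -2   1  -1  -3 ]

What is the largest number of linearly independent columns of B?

5

Row reduce to echelon form.
R2 ← R2 + (5/3)·R1: [0, -28/3, 4/3, 13/3, -9]
R3 ← R3 + (8/3)·R1: [0, -31/3, -11/3, 34/3, -17]
R4 ← R4 − (2)·R1: [0, 14, -2, -6, 4]
R5 ← R5 − (4/3)·R1: [0, -10/3, 13/3, -26/3, 12]
R6 ← R6 − (1/3)·R1: [0, -1/3, 4/3, -8/3, -1]
R3 ← R3 − (31/28)·R2: [0, 0, -36/7, 183/28, -197/28]
R4 ← R4 + (3/2)·R2: [0, 0, 0, 1/2, -19/2]
R5 ← R5 − (5/14)·R2: [0, 0, 27/7, -143/14, 213/14]
R6 ← R6 − (1/28)·R2: [0, 0, 9/7, -79/28, -19/28]
R5 ← R5 + (3/4)·R3: [0, 0, 0, -85/16, 159/16]
R6 ← R6 + (1/4)·R3: [0, 0, 0, -19/16, -39/16]
R5 ← R5 + (85/8)·R4: [0, 0, 0, 0, -91]
R6 ← R6 + (19/8)·R4: [0, 0, 0, 0, -25]
R6 ← R6 − (25/91)·R5: [0, 0, 0, 0, 0]
Echelon form has 5 nonzero rows, so rank(B) = 5.
The rank gives the maximum number of linearly independent columns: 5.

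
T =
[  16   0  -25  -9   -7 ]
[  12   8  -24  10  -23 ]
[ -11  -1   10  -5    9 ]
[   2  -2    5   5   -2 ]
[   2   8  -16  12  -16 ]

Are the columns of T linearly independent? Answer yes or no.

Row reduce T to echelon form.
R2 ← R2 − (3/4)·R1: [0, 8, -21/4, 67/4, -71/4]
R3 ← R3 + (11/16)·R1: [0, -1, -115/16, -179/16, 67/16]
R4 ← R4 − (1/8)·R1: [0, -2, 65/8, 49/8, -9/8]
R5 ← R5 − (1/8)·R1: [0, 8, -103/8, 105/8, -121/8]
R3 ← R3 + (1/8)·R2: [0, 0, -251/32, -291/32, 63/32]
R4 ← R4 + (1/4)·R2: [0, 0, 109/16, 165/16, -89/16]
R5 ← R5 − R2: [0, 0, -61/8, -29/8, 21/8]
R4 ← R4 + (218/251)·R3: [0, 0, 0, 606/251, -967/251]
R5 ← R5 − (244/251)·R3: [0, 0, 0, 1309/251, 357/502]
R5 ← R5 − (1309/606)·R4: [0, 0, 0, 0, 2737/303]
5 pivots among 5 columns.
Every column is a pivot column, so the columns are linearly independent.

yes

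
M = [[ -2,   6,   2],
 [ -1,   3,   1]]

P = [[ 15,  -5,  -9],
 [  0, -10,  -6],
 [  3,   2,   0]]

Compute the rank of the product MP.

First compute MP:
[[-24, -46, -18],
 [-12, -23,  -9]]
Now row reduce the product.
R2 ← R2 − (1/2)·R1: [0, 0, 0]
1 nonzero row, so rank(MP) = 1.

1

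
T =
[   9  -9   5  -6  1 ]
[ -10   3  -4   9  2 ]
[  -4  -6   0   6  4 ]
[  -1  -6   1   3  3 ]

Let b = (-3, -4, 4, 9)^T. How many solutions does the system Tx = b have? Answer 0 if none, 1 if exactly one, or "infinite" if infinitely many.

0

Row reduce the augmented matrix [T | b].
R2 ← R2 + (10/9)·R1: [0, -7, 14/9, 7/3, 28/9, -22/3]
R3 ← R3 + (4/9)·R1: [0, -10, 20/9, 10/3, 40/9, 8/3]
R4 ← R4 + (1/9)·R1: [0, -7, 14/9, 7/3, 28/9, 26/3]
R3 ← R3 − (10/7)·R2: [0, 0, 0, 0, 0, 92/7]
R4 ← R4 − R2: [0, 0, 0, 0, 0, 16]
R4 ← R4 − (28/23)·R3: [0, 0, 0, 0, 0, 0]
The echelon form has 3 nonzero rows; the last pivot sits in the augmented column, so rank(T) = 2 but rank([T|b]) = 3.
Since the ranks differ, the system is inconsistent.
It has no solutions.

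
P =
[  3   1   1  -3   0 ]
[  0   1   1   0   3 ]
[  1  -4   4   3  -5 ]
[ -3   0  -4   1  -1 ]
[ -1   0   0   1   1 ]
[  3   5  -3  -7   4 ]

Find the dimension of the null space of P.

Row reduce to echelon form.
R3 ← R3 − (1/3)·R1: [0, -13/3, 11/3, 4, -5]
R4 ← R4 + R1: [0, 1, -3, -2, -1]
R5 ← R5 + (1/3)·R1: [0, 1/3, 1/3, 0, 1]
R6 ← R6 − R1: [0, 4, -4, -4, 4]
R3 ← R3 + (13/3)·R2: [0, 0, 8, 4, 8]
R4 ← R4 − R2: [0, 0, -4, -2, -4]
R5 ← R5 − (1/3)·R2: [0, 0, 0, 0, 0]
R6 ← R6 − (4)·R2: [0, 0, -8, -4, -8]
R4 ← R4 + (1/2)·R3: [0, 0, 0, 0, 0]
R6 ← R6 + R3: [0, 0, 0, 0, 0]
3 nonzero rows, so rank(P) = 3.
P has 5 columns; by rank–nullity, nullity = 5 − 3 = 2.

2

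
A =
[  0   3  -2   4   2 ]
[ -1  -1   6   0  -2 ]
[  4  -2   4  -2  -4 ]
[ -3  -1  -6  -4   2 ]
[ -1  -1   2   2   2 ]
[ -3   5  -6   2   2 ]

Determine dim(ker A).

1

Row reduce to echelon form.
Swap R1 ↔ R2
R3 ← R3 + (4)·R1: [0, -6, 28, -2, -12]
R4 ← R4 − (3)·R1: [0, 2, -24, -4, 8]
R5 ← R5 − R1: [0, 0, -4, 2, 4]
R6 ← R6 − (3)·R1: [0, 8, -24, 2, 8]
R3 ← R3 + (2)·R2: [0, 0, 24, 6, -8]
R4 ← R4 − (2/3)·R2: [0, 0, -68/3, -20/3, 20/3]
R6 ← R6 − (8/3)·R2: [0, 0, -56/3, -26/3, 8/3]
R4 ← R4 + (17/18)·R3: [0, 0, 0, -1, -8/9]
R5 ← R5 + (1/6)·R3: [0, 0, 0, 3, 8/3]
R6 ← R6 + (7/9)·R3: [0, 0, 0, -4, -32/9]
R5 ← R5 + (3)·R4: [0, 0, 0, 0, 0]
R6 ← R6 − (4)·R4: [0, 0, 0, 0, 0]
4 nonzero rows, so rank(A) = 4.
A has 5 columns; by rank–nullity, nullity = 5 − 4 = 1.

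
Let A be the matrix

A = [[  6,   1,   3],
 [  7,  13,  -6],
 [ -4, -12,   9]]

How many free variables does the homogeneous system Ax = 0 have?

Row reduce to echelon form.
R2 ← R2 − (7/6)·R1: [0, 71/6, -19/2]
R3 ← R3 + (2/3)·R1: [0, -34/3, 11]
R3 ← R3 + (68/71)·R2: [0, 0, 135/71]
3 nonzero rows, so rank(A) = 3.
A has 3 columns; by rank–nullity, nullity = 3 − 3 = 0.

0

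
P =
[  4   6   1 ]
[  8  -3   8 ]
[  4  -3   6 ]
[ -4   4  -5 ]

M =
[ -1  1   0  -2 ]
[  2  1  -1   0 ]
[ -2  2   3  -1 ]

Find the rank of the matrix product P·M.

3

First compute PM:
[[  6,  12,  -3,  -9],
 [-30,  21,  27, -24],
 [-22,  13,  21, -14],
 [ 22, -10, -19,  13]]
Now row reduce the product.
R2 ← R2 + (5)·R1: [0, 81, 12, -69]
R3 ← R3 + (11/3)·R1: [0, 57, 10, -47]
R4 ← R4 − (11/3)·R1: [0, -54, -8, 46]
R3 ← R3 − (19/27)·R2: [0, 0, 14/9, 14/9]
R4 ← R4 + (2/3)·R2: [0, 0, 0, 0]
3 nonzero rows, so rank(PM) = 3.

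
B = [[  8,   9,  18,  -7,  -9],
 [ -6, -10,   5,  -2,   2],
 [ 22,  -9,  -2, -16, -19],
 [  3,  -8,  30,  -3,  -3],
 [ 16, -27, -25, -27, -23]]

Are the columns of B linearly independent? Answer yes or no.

Row reduce B to echelon form.
R2 ← R2 + (3/4)·R1: [0, -13/4, 37/2, -29/4, -19/4]
R3 ← R3 − (11/4)·R1: [0, -135/4, -103/2, 13/4, 23/4]
R4 ← R4 − (3/8)·R1: [0, -91/8, 93/4, -3/8, 3/8]
R5 ← R5 − (2)·R1: [0, -45, -61, -13, -5]
R3 ← R3 − (135/13)·R2: [0, 0, -3167/13, 1021/13, 716/13]
R4 ← R4 − (7/2)·R2: [0, 0, -83/2, 25, 17]
R5 ← R5 − (180/13)·R2: [0, 0, -4123/13, 1136/13, 790/13]
R4 ← R4 − (1079/6334)·R3: [0, 0, 0, 73607/6334, 24125/3167]
R5 ← R5 − (4123/3167)·R3: [0, 0, 0, -47067/3167, -34626/3167]
R5 ← R5 + (94134/73607)·R4: [0, 0, 0, 0, -87696/73607]
5 pivots among 5 columns.
Every column is a pivot column, so the columns are linearly independent.

yes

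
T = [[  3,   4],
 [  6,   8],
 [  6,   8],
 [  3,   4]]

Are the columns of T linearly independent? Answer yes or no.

Row reduce T to echelon form.
R2 ← R2 − (2)·R1: [0, 0]
R3 ← R3 − (2)·R1: [0, 0]
R4 ← R4 − R1: [0, 0]
1 pivot among 2 columns.
Only 1 < 2 pivot columns, so the columns are linearly dependent.

no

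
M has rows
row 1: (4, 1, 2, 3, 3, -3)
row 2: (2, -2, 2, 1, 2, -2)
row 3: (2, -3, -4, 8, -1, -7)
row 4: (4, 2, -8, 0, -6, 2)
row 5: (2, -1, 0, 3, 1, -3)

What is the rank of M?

Row reduce to echelon form.
R2 ← R2 − (1/2)·R1: [0, -5/2, 1, -1/2, 1/2, -1/2]
R3 ← R3 − (1/2)·R1: [0, -7/2, -5, 13/2, -5/2, -11/2]
R4 ← R4 − R1: [0, 1, -10, -3, -9, 5]
R5 ← R5 − (1/2)·R1: [0, -3/2, -1, 3/2, -1/2, -3/2]
R3 ← R3 − (7/5)·R2: [0, 0, -32/5, 36/5, -16/5, -24/5]
R4 ← R4 + (2/5)·R2: [0, 0, -48/5, -16/5, -44/5, 24/5]
R5 ← R5 − (3/5)·R2: [0, 0, -8/5, 9/5, -4/5, -6/5]
R4 ← R4 − (3/2)·R3: [0, 0, 0, -14, -4, 12]
R5 ← R5 − (1/4)·R3: [0, 0, 0, 0, 0, 0]
Echelon form has 4 nonzero rows, so rank(M) = 4.

4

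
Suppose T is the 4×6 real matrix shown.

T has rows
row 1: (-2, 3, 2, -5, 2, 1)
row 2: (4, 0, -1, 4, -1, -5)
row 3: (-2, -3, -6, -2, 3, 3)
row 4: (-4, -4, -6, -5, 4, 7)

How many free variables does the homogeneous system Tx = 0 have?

Row reduce to echelon form.
R2 ← R2 + (2)·R1: [0, 6, 3, -6, 3, -3]
R3 ← R3 − R1: [0, -6, -8, 3, 1, 2]
R4 ← R4 − (2)·R1: [0, -10, -10, 5, 0, 5]
R3 ← R3 + R2: [0, 0, -5, -3, 4, -1]
R4 ← R4 + (5/3)·R2: [0, 0, -5, -5, 5, 0]
R4 ← R4 − R3: [0, 0, 0, -2, 1, 1]
4 nonzero rows, so rank(T) = 4.
T has 6 columns; by rank–nullity, nullity = 6 − 4 = 2.

2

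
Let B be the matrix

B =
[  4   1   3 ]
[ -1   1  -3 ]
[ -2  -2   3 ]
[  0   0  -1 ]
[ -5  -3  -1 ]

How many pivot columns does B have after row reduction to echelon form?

Row reduce to echelon form.
R2 ← R2 + (1/4)·R1: [0, 5/4, -9/4]
R3 ← R3 + (1/2)·R1: [0, -3/2, 9/2]
R5 ← R5 + (5/4)·R1: [0, -7/4, 11/4]
R3 ← R3 + (6/5)·R2: [0, 0, 9/5]
R5 ← R5 + (7/5)·R2: [0, 0, -2/5]
R4 ← R4 + (5/9)·R3: [0, 0, 0]
R5 ← R5 + (2/9)·R3: [0, 0, 0]
Echelon form has 3 nonzero rows, so rank(B) = 3.
Each nonzero row contributes one pivot column: 3 pivot columns.

3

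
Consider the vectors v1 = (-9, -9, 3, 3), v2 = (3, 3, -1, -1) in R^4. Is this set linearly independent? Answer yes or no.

Form the matrix with these vectors as rows and row reduce.
R2 ← R2 + (1/3)·R1: [0, 0, 0, 0]
1 nonzero row, so the 2 vectors span a space of dimension 1.
Since 1 < 2, the vectors are linearly dependent.

no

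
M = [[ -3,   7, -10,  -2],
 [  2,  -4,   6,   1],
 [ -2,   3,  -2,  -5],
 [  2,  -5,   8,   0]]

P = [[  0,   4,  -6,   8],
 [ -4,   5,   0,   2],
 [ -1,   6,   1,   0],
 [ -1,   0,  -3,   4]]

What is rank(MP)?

3

First compute MP:
[[-16, -37,  14, -18],
 [  9,  24,  -9,  12],
 [ -5,  -5,  25, -30],
 [ 12,  31,  -4,   6]]
Now row reduce the product.
R2 ← R2 + (9/16)·R1: [0, 51/16, -9/8, 15/8]
R3 ← R3 − (5/16)·R1: [0, 105/16, 165/8, -195/8]
R4 ← R4 + (3/4)·R1: [0, 13/4, 13/2, -15/2]
R3 ← R3 − (35/17)·R2: [0, 0, 390/17, -480/17]
R4 ← R4 − (52/51)·R2: [0, 0, 130/17, -160/17]
R4 ← R4 − (1/3)·R3: [0, 0, 0, 0]
3 nonzero rows, so rank(MP) = 3.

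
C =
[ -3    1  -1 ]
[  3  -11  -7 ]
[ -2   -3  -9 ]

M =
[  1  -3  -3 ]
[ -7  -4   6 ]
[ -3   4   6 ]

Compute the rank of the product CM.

First compute CM:
[[ -7,   1,   9],
 [101,   7, -117],
 [ 46, -18, -66]]
Now row reduce the product.
R2 ← R2 + (101/7)·R1: [0, 150/7, 90/7]
R3 ← R3 + (46/7)·R1: [0, -80/7, -48/7]
R3 ← R3 + (8/15)·R2: [0, 0, 0]
2 nonzero rows, so rank(CM) = 2.

2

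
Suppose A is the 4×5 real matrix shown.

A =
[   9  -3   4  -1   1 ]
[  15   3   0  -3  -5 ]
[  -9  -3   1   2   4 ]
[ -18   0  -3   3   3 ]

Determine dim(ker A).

Row reduce to echelon form.
R2 ← R2 − (5/3)·R1: [0, 8, -20/3, -4/3, -20/3]
R3 ← R3 + R1: [0, -6, 5, 1, 5]
R4 ← R4 + (2)·R1: [0, -6, 5, 1, 5]
R3 ← R3 + (3/4)·R2: [0, 0, 0, 0, 0]
R4 ← R4 + (3/4)·R2: [0, 0, 0, 0, 0]
2 nonzero rows, so rank(A) = 2.
A has 5 columns; by rank–nullity, nullity = 5 − 2 = 3.

3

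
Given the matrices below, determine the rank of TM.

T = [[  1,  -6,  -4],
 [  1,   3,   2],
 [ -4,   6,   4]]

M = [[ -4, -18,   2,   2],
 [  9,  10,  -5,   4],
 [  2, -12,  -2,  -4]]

First compute TM:
[[-66, -30,  40,  -6],
 [ 27, -12, -17,   6],
 [ 78,  84, -46,   0]]
Now row reduce the product.
R2 ← R2 + (9/22)·R1: [0, -267/11, -7/11, 39/11]
R3 ← R3 + (13/11)·R1: [0, 534/11, 14/11, -78/11]
R3 ← R3 + (2)·R2: [0, 0, 0, 0]
2 nonzero rows, so rank(TM) = 2.

2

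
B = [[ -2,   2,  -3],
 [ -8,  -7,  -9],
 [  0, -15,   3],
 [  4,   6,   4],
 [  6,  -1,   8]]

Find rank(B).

2

Row reduce to echelon form.
R2 ← R2 − (4)·R1: [0, -15, 3]
R4 ← R4 + (2)·R1: [0, 10, -2]
R5 ← R5 + (3)·R1: [0, 5, -1]
R3 ← R3 − R2: [0, 0, 0]
R4 ← R4 + (2/3)·R2: [0, 0, 0]
R5 ← R5 + (1/3)·R2: [0, 0, 0]
Echelon form has 2 nonzero rows, so rank(B) = 2.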